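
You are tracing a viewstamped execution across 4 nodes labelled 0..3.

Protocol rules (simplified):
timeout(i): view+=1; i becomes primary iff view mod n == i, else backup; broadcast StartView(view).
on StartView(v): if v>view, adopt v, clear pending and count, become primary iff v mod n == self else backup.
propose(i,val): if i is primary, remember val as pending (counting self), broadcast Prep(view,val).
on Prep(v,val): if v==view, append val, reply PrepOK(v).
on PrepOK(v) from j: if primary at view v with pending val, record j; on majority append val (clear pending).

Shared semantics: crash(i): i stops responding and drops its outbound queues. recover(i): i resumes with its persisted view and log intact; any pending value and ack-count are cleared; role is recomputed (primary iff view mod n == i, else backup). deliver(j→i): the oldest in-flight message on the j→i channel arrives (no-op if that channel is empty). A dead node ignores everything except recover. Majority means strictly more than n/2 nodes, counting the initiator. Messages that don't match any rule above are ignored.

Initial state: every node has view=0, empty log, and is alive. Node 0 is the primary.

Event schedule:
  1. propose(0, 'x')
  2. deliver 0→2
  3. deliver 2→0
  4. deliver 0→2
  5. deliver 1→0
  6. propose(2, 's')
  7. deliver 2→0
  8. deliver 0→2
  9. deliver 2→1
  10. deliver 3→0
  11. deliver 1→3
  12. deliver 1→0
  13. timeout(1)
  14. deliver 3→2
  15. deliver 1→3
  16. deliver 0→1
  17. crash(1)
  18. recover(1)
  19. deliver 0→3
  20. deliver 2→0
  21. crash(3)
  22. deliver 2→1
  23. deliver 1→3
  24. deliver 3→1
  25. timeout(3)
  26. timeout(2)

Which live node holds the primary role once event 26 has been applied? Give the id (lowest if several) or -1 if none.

e1 propose(0,'x'): ·
e2 deliver 0→2: 2[back,v=0,x]
e3 deliver 2→0: ·
e4 deliver 0→2: ·
e5 deliver 1→0: ·
e6 propose(2,'s'): ·
e7 deliver 2→0: ·
e8 deliver 0→2: ·
e9 deliver 2→1: ·
e10 deliver 3→0: ·
e11 deliver 1→3: ·
e12 deliver 1→0: ·
e13 timeout(1): 1[prim,v=1,-]
e14 deliver 3→2: ·
e15 deliver 1→3: 3[back,v=1,-]
e16 deliver 0→1: ·
e17 crash(1): 1[✗prim,v=1,-]
e18 recover(1): 1[prim,v=1,-]
e19 deliver 0→3: ·
e20 deliver 2→0: ·
e21 crash(3): 3[✗back,v=1,-]
e22 deliver 2→1: ·
e23 deliver 1→3: ·
e24 deliver 3→1: ·
e25 timeout(3): ·
e26 timeout(2): 2[back,v=1,x]

0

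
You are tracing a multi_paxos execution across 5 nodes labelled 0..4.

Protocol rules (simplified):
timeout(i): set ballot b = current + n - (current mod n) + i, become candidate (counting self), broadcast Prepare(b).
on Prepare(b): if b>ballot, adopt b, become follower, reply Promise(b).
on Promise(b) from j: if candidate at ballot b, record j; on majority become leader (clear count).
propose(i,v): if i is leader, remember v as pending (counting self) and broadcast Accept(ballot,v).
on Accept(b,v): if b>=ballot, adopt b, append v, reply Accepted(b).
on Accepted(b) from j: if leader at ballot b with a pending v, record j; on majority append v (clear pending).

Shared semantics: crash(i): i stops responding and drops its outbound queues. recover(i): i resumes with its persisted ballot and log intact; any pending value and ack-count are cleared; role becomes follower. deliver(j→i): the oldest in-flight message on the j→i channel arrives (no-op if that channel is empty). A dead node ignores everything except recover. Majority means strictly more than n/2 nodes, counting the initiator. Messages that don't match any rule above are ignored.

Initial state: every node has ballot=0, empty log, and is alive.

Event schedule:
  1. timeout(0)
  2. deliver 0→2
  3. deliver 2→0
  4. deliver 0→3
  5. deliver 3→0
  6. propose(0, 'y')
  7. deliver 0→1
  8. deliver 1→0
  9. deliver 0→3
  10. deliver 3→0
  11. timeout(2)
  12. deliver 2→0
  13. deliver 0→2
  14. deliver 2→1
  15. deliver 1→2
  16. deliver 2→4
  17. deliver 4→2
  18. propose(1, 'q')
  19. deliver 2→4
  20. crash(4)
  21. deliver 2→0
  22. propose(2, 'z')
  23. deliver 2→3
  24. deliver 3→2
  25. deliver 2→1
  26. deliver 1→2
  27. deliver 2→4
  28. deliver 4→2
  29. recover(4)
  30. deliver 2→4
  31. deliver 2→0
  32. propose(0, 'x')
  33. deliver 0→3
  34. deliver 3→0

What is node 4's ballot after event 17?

12

[1] timeout(0) → N0(cand b5 [-])
[2] deliver 0→2 → N2(foll b5 [-])
[3] deliver 2→0 → ∅
[4] deliver 0→3 → N3(foll b5 [-])
[5] deliver 3→0 → N0(lead b5 [-])
[6] propose(0,'y') → ∅
[7] deliver 0→1 → N1(foll b5 [-])
[8] deliver 1→0 → ∅
[9] deliver 0→3 → N3(foll b5 [y])
[10] deliver 3→0 → ∅
[11] timeout(2) → N2(cand b12 [-])
[12] deliver 2→0 → N0(foll b12 [-])
[13] deliver 0→2 → ∅
[14] deliver 2→1 → N1(foll b12 [-])
[15] deliver 1→2 → ∅
[16] deliver 2→4 → N4(foll b12 [-])
[17] deliver 4→2 → N2(lead b12 [-])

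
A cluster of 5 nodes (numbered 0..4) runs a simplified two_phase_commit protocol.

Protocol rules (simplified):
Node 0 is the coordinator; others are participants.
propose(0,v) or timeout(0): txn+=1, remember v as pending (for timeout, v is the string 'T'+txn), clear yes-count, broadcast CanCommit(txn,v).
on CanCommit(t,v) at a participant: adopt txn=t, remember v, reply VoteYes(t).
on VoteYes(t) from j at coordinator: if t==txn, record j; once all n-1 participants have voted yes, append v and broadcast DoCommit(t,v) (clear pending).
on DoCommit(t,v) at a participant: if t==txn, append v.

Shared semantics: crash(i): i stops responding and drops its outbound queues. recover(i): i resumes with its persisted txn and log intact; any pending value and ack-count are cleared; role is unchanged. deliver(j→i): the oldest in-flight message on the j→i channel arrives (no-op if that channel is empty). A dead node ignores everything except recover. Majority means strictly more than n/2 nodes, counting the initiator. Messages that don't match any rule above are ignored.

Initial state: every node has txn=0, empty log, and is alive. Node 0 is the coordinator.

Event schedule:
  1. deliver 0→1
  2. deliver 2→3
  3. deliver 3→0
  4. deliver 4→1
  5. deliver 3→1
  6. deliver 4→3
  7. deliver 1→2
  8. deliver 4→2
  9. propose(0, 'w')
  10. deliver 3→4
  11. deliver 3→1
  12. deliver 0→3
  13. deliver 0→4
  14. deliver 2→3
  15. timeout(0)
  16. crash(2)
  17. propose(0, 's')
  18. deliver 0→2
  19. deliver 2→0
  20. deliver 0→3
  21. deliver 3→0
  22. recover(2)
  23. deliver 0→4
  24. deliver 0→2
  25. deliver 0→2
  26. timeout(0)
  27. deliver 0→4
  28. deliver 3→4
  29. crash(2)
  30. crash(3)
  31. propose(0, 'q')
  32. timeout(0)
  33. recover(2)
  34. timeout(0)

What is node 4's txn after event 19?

1

1. deliver 0→1:  nop
2. deliver 2→3:  nop
3. deliver 3→0:  nop
4. deliver 4→1:  nop
5. deliver 3→1:  nop
6. deliver 4→3:  nop
7. deliver 1→2:  nop
8. deliver 4→2:  nop
9. propose(0,'w'):  <0:coor t1 ->
10. deliver 3→4:  nop
11. deliver 3→1:  nop
12. deliver 0→3:  <3:part t1 ->
13. deliver 0→4:  <4:part t1 ->
14. deliver 2→3:  nop
15. timeout(0):  <0:coor t2 ->
16. crash(2):  <2:✗part t0 ->
17. propose(0,'s'):  <0:coor t3 ->
18. deliver 0→2:  nop
19. deliver 2→0:  nop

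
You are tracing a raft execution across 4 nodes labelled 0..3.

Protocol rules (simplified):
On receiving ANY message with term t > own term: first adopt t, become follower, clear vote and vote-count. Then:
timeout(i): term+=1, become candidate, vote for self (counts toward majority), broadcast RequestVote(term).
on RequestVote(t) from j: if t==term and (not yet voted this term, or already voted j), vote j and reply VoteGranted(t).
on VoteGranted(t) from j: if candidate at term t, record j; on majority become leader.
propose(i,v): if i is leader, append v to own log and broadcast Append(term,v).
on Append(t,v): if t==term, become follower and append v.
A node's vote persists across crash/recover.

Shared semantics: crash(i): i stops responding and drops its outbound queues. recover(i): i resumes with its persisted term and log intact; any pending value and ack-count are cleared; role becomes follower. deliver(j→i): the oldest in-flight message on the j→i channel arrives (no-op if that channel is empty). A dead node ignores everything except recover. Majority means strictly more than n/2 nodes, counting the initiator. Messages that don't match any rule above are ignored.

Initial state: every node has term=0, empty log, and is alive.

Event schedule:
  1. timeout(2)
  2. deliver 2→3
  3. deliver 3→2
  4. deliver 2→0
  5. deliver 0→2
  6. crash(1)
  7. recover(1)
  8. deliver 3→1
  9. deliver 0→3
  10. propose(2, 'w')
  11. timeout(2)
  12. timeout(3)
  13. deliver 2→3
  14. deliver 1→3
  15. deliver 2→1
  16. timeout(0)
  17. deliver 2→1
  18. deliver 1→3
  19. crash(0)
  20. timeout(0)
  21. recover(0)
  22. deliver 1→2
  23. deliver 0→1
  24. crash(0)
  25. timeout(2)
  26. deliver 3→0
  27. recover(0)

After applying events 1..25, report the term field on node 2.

3

after 1 — timeout(2): n2:cand/t1/[-]
after 2 — deliver 2→3: n3:foll/t1/[-]
after 3 — deliver 3→2: ·
after 4 — deliver 2→0: n0:foll/t1/[-]
after 5 — deliver 0→2: n2:lead/t1/[-]
after 6 — crash(1): n1:✗foll/t0/[-]
after 7 — recover(1): n1:foll/t0/[-]
after 8 — deliver 3→1: ·
after 9 — deliver 0→3: ·
after 10 — propose(2,'w'): n2:lead/t1/[w]
after 11 — timeout(2): n2:cand/t2/[w]
after 12 — timeout(3): n3:cand/t2/[-]
after 13 — deliver 2→3: ·
after 14 — deliver 1→3: ·
after 15 — deliver 2→1: n1:foll/t1/[-]
after 16 — timeout(0): n0:cand/t2/[-]
after 17 — deliver 2→1: n1:foll/t1/[w]
after 18 — deliver 1→3: ·
after 19 — crash(0): n0:✗cand/t2/[-]
after 20 — timeout(0): ·
after 21 — recover(0): n0:foll/t2/[-]
after 22 — deliver 1→2: ·
after 23 — deliver 0→1: ·
after 24 — crash(0): n0:✗foll/t2/[-]
after 25 — timeout(2): n2:cand/t3/[w]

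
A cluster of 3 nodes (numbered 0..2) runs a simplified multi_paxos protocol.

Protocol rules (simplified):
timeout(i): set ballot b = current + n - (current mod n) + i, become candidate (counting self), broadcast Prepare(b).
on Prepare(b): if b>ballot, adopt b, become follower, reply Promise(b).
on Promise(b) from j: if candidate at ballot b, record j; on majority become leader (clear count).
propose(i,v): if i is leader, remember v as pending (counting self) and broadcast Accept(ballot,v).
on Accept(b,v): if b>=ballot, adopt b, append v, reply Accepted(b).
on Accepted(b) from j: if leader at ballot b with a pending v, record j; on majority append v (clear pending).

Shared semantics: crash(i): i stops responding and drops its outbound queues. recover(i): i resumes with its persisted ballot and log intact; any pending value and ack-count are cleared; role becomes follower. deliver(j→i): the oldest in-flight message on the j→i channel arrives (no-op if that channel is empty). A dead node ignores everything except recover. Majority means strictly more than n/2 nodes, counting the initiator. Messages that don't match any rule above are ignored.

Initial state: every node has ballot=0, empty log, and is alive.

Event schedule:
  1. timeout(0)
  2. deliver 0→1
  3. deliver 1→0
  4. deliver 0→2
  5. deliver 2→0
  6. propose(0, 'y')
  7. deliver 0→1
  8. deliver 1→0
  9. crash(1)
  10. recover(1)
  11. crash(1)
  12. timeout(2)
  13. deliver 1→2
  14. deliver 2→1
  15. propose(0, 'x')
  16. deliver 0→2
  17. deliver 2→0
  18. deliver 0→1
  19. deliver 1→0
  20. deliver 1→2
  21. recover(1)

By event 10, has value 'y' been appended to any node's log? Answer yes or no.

yes

after 1 — timeout(0): n0:cand/b3/[-]
after 2 — deliver 0→1: n1:foll/b3/[-]
after 3 — deliver 1→0: n0:lead/b3/[-]
after 4 — deliver 0→2: n2:foll/b3/[-]
after 5 — deliver 2→0: ·
after 6 — propose(0,'y'): ·
after 7 — deliver 0→1: n1:foll/b3/[y]
after 8 — deliver 1→0: n0:lead/b3/[y]
after 9 — crash(1): n1:✗foll/b3/[y]
after 10 — recover(1): n1:foll/b3/[y]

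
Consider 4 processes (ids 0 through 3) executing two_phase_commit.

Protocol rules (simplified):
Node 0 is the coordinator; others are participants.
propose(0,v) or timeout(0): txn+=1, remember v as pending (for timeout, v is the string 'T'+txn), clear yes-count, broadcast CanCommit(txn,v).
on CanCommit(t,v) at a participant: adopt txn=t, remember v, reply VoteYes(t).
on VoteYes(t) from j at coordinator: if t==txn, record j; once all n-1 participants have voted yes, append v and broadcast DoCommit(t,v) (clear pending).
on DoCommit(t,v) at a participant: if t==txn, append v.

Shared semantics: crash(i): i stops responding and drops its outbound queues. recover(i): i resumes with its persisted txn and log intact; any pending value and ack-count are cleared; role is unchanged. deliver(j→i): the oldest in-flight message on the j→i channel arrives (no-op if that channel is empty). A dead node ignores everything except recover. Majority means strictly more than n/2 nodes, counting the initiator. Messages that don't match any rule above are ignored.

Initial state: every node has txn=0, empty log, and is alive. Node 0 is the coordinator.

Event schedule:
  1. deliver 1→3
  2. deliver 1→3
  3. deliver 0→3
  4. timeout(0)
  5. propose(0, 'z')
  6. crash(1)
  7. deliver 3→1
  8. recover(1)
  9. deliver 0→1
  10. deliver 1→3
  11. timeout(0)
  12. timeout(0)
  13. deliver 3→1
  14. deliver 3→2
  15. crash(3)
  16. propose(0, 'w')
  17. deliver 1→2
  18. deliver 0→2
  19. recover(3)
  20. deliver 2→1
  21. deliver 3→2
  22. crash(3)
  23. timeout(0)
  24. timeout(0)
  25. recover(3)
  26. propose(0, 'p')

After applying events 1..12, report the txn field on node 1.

1

after 1 — deliver 1→3: ·
after 2 — deliver 1→3: ·
after 3 — deliver 0→3: ·
after 4 — timeout(0): n0:coor/t1/[-]
after 5 — propose(0,'z'): n0:coor/t2/[-]
after 6 — crash(1): n1:✗part/t0/[-]
after 7 — deliver 3→1: ·
after 8 — recover(1): n1:part/t0/[-]
after 9 — deliver 0→1: n1:part/t1/[-]
after 10 — deliver 1→3: ·
after 11 — timeout(0): n0:coor/t3/[-]
after 12 — timeout(0): n0:coor/t4/[-]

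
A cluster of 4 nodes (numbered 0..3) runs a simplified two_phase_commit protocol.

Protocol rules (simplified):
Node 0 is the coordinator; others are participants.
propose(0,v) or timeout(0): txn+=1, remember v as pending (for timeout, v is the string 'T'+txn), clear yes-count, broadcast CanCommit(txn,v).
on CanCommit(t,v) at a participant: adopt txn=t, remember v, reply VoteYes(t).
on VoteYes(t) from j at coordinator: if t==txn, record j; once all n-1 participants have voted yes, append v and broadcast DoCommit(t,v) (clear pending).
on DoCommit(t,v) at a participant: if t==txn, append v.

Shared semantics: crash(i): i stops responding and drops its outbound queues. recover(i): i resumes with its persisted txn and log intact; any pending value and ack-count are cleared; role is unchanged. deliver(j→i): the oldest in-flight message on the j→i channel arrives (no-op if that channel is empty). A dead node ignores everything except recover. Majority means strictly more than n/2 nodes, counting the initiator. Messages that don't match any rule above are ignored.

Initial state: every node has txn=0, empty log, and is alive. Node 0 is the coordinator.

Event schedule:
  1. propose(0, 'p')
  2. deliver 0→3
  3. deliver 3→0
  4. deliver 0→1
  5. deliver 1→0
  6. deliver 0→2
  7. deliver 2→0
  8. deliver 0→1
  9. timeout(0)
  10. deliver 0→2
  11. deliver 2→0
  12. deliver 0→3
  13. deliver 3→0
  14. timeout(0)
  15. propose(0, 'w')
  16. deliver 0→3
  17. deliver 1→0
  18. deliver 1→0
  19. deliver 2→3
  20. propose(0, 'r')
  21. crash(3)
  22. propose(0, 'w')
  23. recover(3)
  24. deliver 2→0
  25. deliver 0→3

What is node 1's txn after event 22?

1

e1 propose(0,'p'): 0[coor,t=1,-]
e2 deliver 0→3: 3[part,t=1,-]
e3 deliver 3→0: ·
e4 deliver 0→1: 1[part,t=1,-]
e5 deliver 1→0: ·
e6 deliver 0→2: 2[part,t=1,-]
e7 deliver 2→0: 0[coor,t=1,p]
e8 deliver 0→1: 1[part,t=1,p]
e9 timeout(0): 0[coor,t=2,p]
e10 deliver 0→2: 2[part,t=1,p]
e11 deliver 2→0: ·
e12 deliver 0→3: 3[part,t=1,p]
e13 deliver 3→0: ·
e14 timeout(0): 0[coor,t=3,p]
e15 propose(0,'w'): 0[coor,t=4,p]
e16 deliver 0→3: 3[part,t=2,p]
e17 deliver 1→0: ·
e18 deliver 1→0: ·
e19 deliver 2→3: ·
e20 propose(0,'r'): 0[coor,t=5,p]
e21 crash(3): 3[✗part,t=2,p]
e22 propose(0,'w'): 0[coor,t=6,p]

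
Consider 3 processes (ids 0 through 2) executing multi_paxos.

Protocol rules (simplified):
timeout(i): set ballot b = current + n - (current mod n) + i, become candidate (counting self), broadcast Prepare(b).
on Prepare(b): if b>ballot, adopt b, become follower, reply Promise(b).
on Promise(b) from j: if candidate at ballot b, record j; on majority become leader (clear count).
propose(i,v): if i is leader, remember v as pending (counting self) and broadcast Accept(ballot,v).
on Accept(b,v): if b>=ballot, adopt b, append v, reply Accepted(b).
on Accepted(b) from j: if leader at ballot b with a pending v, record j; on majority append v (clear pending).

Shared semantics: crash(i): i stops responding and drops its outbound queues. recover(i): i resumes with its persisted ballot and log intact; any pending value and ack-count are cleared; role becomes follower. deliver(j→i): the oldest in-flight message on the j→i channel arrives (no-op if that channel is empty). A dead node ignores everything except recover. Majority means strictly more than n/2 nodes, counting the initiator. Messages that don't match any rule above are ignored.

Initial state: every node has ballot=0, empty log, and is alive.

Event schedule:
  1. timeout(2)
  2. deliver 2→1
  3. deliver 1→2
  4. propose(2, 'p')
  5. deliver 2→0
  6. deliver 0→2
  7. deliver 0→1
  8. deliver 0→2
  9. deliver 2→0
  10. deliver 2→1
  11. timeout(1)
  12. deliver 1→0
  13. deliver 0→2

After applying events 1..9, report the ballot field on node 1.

after 1 — timeout(2): n2:cand/b5/[-]
after 2 — deliver 2→1: n1:foll/b5/[-]
after 3 — deliver 1→2: n2:lead/b5/[-]
after 4 — propose(2,'p'): ·
after 5 — deliver 2→0: n0:foll/b5/[-]
after 6 — deliver 0→2: ·
after 7 — deliver 0→1: ·
after 8 — deliver 0→2: ·
after 9 — deliver 2→0: n0:foll/b5/[p]

5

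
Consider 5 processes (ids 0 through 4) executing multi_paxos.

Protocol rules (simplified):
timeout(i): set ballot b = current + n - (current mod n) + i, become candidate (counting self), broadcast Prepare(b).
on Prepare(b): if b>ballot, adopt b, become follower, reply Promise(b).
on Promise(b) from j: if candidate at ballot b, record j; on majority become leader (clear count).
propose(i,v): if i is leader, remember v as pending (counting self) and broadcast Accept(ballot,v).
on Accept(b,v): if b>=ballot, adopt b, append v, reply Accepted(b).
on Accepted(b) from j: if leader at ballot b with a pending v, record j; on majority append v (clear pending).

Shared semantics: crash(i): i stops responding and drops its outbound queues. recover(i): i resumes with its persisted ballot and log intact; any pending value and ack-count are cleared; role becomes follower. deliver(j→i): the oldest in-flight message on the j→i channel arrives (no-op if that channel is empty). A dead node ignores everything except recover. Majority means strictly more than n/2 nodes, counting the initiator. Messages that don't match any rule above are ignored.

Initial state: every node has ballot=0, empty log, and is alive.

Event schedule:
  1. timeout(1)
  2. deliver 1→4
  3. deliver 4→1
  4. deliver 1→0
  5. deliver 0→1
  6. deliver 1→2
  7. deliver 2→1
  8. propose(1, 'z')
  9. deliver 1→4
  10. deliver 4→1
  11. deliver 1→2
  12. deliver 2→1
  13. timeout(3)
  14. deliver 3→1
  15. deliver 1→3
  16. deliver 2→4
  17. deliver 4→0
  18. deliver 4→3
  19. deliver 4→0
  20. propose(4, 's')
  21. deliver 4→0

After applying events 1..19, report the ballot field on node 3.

step 1 timeout(1): 1={cand,b=6,log=-}
step 2 deliver 1→4: 4={foll,b=6,log=-}
step 3 deliver 4→1: —
step 4 deliver 1→0: 0={foll,b=6,log=-}
step 5 deliver 0→1: 1={lead,b=6,log=-}
step 6 deliver 1→2: 2={foll,b=6,log=-}
step 7 deliver 2→1: —
step 8 propose(1,'z'): —
step 9 deliver 1→4: 4={foll,b=6,log=z}
step 10 deliver 4→1: —
step 11 deliver 1→2: 2={foll,b=6,log=z}
step 12 deliver 2→1: 1={lead,b=6,log=z}
step 13 timeout(3): 3={cand,b=8,log=-}
step 14 deliver 3→1: 1={foll,b=8,log=z}
step 15 deliver 1→3: —
step 16 deliver 2→4: —
step 17 deliver 4→0: —
step 18 deliver 4→3: —
step 19 deliver 4→0: —

8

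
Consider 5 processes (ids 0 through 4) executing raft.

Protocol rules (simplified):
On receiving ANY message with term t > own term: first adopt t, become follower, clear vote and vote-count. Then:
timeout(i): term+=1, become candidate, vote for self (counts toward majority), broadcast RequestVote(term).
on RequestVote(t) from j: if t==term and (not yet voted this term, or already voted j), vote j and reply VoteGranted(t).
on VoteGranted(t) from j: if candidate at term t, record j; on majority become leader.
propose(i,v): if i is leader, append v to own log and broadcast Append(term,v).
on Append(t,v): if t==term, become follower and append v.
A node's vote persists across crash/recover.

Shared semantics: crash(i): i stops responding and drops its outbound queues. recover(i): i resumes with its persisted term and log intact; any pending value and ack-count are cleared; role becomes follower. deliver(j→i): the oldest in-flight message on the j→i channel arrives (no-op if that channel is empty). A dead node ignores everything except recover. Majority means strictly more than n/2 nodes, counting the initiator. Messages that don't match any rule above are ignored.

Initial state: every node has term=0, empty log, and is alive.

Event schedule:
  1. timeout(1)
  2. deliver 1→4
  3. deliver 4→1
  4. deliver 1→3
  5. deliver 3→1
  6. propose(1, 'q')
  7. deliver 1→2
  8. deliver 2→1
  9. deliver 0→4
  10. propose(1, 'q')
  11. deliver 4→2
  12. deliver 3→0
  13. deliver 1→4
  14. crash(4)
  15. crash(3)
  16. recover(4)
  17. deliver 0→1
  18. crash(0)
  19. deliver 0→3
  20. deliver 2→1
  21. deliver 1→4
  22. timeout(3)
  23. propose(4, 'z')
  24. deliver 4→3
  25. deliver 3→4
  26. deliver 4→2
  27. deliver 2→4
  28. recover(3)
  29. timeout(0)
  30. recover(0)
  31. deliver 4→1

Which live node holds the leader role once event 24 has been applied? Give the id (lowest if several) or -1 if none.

1

1. timeout(1):  <1:cand t1 ->
2. deliver 1→4:  <4:foll t1 ->
3. deliver 4→1:  nop
4. deliver 1→3:  <3:foll t1 ->
5. deliver 3→1:  <1:lead t1 ->
6. propose(1,'q'):  <1:lead t1 q>
7. deliver 1→2:  <2:foll t1 ->
8. deliver 2→1:  nop
9. deliver 0→4:  nop
10. propose(1,'q'):  <1:lead t1 q,q>
11. deliver 4→2:  nop
12. deliver 3→0:  nop
13. deliver 1→4:  <4:foll t1 q>
14. crash(4):  <4:✗foll t1 q>
15. crash(3):  <3:✗foll t1 ->
16. recover(4):  <4:foll t1 q>
17. deliver 0→1:  nop
18. crash(0):  <0:✗foll t0 ->
19. deliver 0→3:  nop
20. deliver 2→1:  nop
21. deliver 1→4:  <4:foll t1 q,q>
22. timeout(3):  nop
23. propose(4,'z'):  nop
24. deliver 4→3:  nop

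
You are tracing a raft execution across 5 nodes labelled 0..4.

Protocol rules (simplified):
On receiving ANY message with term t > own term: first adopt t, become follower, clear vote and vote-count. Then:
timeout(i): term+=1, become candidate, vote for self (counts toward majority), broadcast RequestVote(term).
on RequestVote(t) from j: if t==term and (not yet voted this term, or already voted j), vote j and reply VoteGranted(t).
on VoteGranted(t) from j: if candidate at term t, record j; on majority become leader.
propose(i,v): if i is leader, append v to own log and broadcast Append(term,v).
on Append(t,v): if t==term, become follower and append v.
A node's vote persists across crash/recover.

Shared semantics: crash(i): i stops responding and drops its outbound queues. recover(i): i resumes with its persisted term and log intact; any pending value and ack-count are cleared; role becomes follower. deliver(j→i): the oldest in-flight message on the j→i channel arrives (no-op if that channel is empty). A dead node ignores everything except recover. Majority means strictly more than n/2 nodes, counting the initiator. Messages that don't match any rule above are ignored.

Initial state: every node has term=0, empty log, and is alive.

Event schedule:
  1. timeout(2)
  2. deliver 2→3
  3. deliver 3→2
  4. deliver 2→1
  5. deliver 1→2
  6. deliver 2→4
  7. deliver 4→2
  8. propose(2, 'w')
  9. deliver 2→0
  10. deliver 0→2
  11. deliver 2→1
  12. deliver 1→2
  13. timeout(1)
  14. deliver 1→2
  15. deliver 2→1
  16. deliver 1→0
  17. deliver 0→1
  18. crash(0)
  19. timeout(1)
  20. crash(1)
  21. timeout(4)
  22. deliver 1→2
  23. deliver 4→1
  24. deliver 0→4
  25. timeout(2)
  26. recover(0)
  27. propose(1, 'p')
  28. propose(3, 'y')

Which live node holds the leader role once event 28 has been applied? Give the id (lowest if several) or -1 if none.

-1

[1] timeout(2) → N2(cand t1 [-])
[2] deliver 2→3 → N3(foll t1 [-])
[3] deliver 3→2 → ∅
[4] deliver 2→1 → N1(foll t1 [-])
[5] deliver 1→2 → N2(lead t1 [-])
[6] deliver 2→4 → N4(foll t1 [-])
[7] deliver 4→2 → ∅
[8] propose(2,'w') → N2(lead t1 [w])
[9] deliver 2→0 → N0(foll t1 [-])
[10] deliver 0→2 → ∅
[11] deliver 2→1 → N1(foll t1 [w])
[12] deliver 1→2 → ∅
[13] timeout(1) → N1(cand t2 [w])
[14] deliver 1→2 → N2(foll t2 [w])
[15] deliver 2→1 → ∅
[16] deliver 1→0 → N0(foll t2 [-])
[17] deliver 0→1 → N1(lead t2 [w])
[18] crash(0) → N0(✗foll t2 [-])
[19] timeout(1) → N1(cand t3 [w])
[20] crash(1) → N1(✗cand t3 [w])
[21] timeout(4) → N4(cand t2 [-])
[22] deliver 1→2 → ∅
[23] deliver 4→1 → ∅
[24] deliver 0→4 → ∅
[25] timeout(2) → N2(cand t3 [w])
[26] recover(0) → N0(foll t2 [-])
[27] propose(1,'p') → ∅
[28] propose(3,'y') → ∅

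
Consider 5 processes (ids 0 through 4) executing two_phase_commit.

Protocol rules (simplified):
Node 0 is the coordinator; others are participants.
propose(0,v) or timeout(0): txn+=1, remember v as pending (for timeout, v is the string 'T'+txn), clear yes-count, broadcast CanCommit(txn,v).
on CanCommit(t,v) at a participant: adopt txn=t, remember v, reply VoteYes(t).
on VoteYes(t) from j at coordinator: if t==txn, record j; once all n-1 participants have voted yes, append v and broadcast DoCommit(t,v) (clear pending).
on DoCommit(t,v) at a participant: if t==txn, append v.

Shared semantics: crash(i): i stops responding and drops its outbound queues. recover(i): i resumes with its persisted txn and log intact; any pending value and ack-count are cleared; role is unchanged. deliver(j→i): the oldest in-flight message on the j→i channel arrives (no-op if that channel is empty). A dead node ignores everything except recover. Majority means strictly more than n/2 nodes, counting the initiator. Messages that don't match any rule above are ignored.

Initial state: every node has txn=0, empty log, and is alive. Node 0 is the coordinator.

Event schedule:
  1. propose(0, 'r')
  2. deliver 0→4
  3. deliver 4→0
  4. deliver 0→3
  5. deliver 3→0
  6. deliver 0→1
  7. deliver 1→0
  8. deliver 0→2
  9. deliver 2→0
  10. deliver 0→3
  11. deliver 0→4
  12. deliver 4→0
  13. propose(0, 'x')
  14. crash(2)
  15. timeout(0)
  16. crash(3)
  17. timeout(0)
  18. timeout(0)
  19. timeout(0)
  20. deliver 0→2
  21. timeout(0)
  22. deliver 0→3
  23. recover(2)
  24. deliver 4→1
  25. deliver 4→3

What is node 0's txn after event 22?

step 1 propose(0,'r'): 0={coor,t=1,log=-}
step 2 deliver 0→4: 4={part,t=1,log=-}
step 3 deliver 4→0: —
step 4 deliver 0→3: 3={part,t=1,log=-}
step 5 deliver 3→0: —
step 6 deliver 0→1: 1={part,t=1,log=-}
step 7 deliver 1→0: —
step 8 deliver 0→2: 2={part,t=1,log=-}
step 9 deliver 2→0: 0={coor,t=1,log=r}
step 10 deliver 0→3: 3={part,t=1,log=r}
step 11 deliver 0→4: 4={part,t=1,log=r}
step 12 deliver 4→0: —
step 13 propose(0,'x'): 0={coor,t=2,log=r}
step 14 crash(2): 2={✗part,t=1,log=-}
step 15 timeout(0): 0={coor,t=3,log=r}
step 16 crash(3): 3={✗part,t=1,log=r}
step 17 timeout(0): 0={coor,t=4,log=r}
step 18 timeout(0): 0={coor,t=5,log=r}
step 19 timeout(0): 0={coor,t=6,log=r}
step 20 deliver 0→2: —
step 21 timeout(0): 0={coor,t=7,log=r}
step 22 deliver 0→3: —

7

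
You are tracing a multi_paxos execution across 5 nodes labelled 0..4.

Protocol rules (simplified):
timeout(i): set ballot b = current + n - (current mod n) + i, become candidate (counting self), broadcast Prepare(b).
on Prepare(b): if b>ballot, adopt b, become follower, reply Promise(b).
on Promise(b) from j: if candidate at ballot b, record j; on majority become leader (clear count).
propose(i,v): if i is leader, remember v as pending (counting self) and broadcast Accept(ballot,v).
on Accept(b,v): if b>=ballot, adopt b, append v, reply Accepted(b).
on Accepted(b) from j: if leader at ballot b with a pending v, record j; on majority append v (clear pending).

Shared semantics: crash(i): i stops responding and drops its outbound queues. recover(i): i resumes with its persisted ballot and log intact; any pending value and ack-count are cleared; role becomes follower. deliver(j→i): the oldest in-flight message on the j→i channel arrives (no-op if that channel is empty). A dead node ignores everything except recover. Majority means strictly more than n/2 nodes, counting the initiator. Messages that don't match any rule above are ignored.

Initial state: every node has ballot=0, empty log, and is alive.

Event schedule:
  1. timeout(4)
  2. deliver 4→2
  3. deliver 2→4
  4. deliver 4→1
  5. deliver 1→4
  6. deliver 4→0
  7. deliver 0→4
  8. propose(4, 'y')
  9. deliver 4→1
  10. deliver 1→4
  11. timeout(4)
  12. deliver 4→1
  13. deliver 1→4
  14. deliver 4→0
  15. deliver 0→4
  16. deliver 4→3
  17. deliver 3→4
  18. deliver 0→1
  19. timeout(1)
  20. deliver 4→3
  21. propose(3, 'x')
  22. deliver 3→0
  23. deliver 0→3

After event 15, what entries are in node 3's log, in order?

step 1 timeout(4): 4={cand,b=9,log=-}
step 2 deliver 4→2: 2={foll,b=9,log=-}
step 3 deliver 2→4: —
step 4 deliver 4→1: 1={foll,b=9,log=-}
step 5 deliver 1→4: 4={lead,b=9,log=-}
step 6 deliver 4→0: 0={foll,b=9,log=-}
step 7 deliver 0→4: —
step 8 propose(4,'y'): —
step 9 deliver 4→1: 1={foll,b=9,log=y}
step 10 deliver 1→4: —
step 11 timeout(4): 4={cand,b=14,log=-}
step 12 deliver 4→1: 1={foll,b=14,log=y}
step 13 deliver 1→4: —
step 14 deliver 4→0: 0={foll,b=9,log=y}
step 15 deliver 0→4: —

empty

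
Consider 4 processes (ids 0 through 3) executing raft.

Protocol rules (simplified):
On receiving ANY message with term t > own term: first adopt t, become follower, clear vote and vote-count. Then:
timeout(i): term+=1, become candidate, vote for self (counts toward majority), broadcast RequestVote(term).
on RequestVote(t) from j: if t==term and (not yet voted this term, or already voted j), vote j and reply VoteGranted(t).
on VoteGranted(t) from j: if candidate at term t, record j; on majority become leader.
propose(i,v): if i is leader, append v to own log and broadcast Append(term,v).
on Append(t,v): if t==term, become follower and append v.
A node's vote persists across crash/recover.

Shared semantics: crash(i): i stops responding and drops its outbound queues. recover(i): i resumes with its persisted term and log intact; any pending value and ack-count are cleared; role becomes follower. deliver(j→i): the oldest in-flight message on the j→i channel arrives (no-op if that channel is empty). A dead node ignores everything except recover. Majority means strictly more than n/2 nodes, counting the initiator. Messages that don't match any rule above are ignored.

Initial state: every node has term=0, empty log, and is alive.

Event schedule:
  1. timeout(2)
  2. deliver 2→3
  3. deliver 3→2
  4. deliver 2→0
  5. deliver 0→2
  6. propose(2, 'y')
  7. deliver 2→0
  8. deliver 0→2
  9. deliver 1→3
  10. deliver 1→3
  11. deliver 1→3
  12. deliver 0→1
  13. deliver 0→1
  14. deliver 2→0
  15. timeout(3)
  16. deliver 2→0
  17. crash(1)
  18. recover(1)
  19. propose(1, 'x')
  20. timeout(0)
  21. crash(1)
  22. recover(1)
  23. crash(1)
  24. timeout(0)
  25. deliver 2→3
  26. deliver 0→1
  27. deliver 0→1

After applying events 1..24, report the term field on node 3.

e1 timeout(2): 2[cand,t=1,-]
e2 deliver 2→3: 3[foll,t=1,-]
e3 deliver 3→2: ·
e4 deliver 2→0: 0[foll,t=1,-]
e5 deliver 0→2: 2[lead,t=1,-]
e6 propose(2,'y'): 2[lead,t=1,y]
e7 deliver 2→0: 0[foll,t=1,y]
e8 deliver 0→2: ·
e9 deliver 1→3: ·
e10 deliver 1→3: ·
e11 deliver 1→3: ·
e12 deliver 0→1: ·
e13 deliver 0→1: ·
e14 deliver 2→0: ·
e15 timeout(3): 3[cand,t=2,-]
e16 deliver 2→0: ·
e17 crash(1): 1[✗foll,t=0,-]
e18 recover(1): 1[foll,t=0,-]
e19 propose(1,'x'): ·
e20 timeout(0): 0[cand,t=2,y]
e21 crash(1): 1[✗foll,t=0,-]
e22 recover(1): 1[foll,t=0,-]
e23 crash(1): 1[✗foll,t=0,-]
e24 timeout(0): 0[cand,t=3,y]

2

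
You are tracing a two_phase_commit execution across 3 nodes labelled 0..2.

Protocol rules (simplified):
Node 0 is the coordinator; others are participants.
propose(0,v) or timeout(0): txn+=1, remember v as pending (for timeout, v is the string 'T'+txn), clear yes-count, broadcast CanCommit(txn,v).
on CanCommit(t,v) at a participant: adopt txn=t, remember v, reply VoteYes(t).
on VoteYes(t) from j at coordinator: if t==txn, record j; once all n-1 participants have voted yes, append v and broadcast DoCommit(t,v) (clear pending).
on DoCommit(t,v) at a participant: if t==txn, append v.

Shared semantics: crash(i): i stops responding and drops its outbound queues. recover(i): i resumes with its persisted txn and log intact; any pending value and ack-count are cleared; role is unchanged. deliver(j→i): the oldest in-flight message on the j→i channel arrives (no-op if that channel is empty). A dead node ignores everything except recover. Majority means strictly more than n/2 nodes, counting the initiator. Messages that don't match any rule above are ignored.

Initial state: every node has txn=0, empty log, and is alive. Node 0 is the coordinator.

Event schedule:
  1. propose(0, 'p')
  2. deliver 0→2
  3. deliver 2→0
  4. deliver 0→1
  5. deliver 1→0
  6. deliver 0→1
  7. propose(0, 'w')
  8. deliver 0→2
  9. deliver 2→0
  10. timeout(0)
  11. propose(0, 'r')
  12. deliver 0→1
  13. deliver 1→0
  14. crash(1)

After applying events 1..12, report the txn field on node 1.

after 1 — propose(0,'p'): n0:coor/t1/[-]
after 2 — deliver 0→2: n2:part/t1/[-]
after 3 — deliver 2→0: ·
after 4 — deliver 0→1: n1:part/t1/[-]
after 5 — deliver 1→0: n0:coor/t1/[p]
after 6 — deliver 0→1: n1:part/t1/[p]
after 7 — propose(0,'w'): n0:coor/t2/[p]
after 8 — deliver 0→2: n2:part/t1/[p]
after 9 — deliver 2→0: ·
after 10 — timeout(0): n0:coor/t3/[p]
after 11 — propose(0,'r'): n0:coor/t4/[p]
after 12 — deliver 0→1: n1:part/t2/[p]

2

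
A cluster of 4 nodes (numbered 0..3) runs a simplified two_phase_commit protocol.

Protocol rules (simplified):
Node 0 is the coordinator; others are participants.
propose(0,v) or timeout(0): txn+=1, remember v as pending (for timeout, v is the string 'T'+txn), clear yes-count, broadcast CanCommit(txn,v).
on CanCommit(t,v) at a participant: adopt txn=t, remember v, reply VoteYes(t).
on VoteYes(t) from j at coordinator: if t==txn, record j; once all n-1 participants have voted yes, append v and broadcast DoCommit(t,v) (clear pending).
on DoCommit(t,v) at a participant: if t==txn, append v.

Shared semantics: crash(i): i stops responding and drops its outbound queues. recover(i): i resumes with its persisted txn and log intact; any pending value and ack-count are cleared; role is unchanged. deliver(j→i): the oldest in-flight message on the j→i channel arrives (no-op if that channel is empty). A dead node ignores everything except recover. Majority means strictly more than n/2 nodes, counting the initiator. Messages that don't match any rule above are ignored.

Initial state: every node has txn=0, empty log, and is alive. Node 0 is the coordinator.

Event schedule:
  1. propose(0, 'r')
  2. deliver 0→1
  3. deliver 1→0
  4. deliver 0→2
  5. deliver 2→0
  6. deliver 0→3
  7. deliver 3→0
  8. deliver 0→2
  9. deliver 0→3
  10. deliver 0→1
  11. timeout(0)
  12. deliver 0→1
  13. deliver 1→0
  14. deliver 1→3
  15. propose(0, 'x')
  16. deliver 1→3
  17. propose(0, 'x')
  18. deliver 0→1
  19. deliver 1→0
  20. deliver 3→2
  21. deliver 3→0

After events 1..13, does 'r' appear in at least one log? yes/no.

yes

e1 propose(0,'r'): 0[coor,t=1,-]
e2 deliver 0→1: 1[part,t=1,-]
e3 deliver 1→0: ·
e4 deliver 0→2: 2[part,t=1,-]
e5 deliver 2→0: ·
e6 deliver 0→3: 3[part,t=1,-]
e7 deliver 3→0: 0[coor,t=1,r]
e8 deliver 0→2: 2[part,t=1,r]
e9 deliver 0→3: 3[part,t=1,r]
e10 deliver 0→1: 1[part,t=1,r]
e11 timeout(0): 0[coor,t=2,r]
e12 deliver 0→1: 1[part,t=2,r]
e13 deliver 1→0: ·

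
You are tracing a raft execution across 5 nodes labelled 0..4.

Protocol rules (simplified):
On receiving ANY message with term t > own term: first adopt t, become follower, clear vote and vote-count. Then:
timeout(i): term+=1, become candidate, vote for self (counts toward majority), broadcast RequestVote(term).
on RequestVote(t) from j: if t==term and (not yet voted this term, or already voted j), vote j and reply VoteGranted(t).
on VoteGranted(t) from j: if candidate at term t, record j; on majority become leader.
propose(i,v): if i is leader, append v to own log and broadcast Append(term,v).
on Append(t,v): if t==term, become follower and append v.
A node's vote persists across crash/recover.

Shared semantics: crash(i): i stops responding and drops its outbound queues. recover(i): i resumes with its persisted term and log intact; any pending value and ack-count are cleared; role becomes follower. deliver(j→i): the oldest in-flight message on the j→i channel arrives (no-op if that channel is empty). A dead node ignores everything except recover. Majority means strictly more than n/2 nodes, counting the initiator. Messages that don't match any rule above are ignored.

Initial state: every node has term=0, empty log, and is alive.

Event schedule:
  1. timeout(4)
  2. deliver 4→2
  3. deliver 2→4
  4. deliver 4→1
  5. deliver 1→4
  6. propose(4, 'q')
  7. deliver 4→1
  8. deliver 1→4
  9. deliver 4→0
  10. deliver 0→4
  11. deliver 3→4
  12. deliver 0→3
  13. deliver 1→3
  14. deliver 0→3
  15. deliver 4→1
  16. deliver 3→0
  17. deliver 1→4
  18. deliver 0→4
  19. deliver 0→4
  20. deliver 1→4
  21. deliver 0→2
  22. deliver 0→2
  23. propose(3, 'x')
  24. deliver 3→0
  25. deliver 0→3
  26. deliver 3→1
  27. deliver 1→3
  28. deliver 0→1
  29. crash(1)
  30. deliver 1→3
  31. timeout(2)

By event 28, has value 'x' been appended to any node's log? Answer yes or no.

no

step 1 timeout(4): 4={cand,t=1,log=-}
step 2 deliver 4→2: 2={foll,t=1,log=-}
step 3 deliver 2→4: —
step 4 deliver 4→1: 1={foll,t=1,log=-}
step 5 deliver 1→4: 4={lead,t=1,log=-}
step 6 propose(4,'q'): 4={lead,t=1,log=q}
step 7 deliver 4→1: 1={foll,t=1,log=q}
step 8 deliver 1→4: —
step 9 deliver 4→0: 0={foll,t=1,log=-}
step 10 deliver 0→4: —
step 11 deliver 3→4: —
step 12 deliver 0→3: —
step 13 deliver 1→3: —
step 14 deliver 0→3: —
step 15 deliver 4→1: —
step 16 deliver 3→0: —
step 17 deliver 1→4: —
step 18 deliver 0→4: —
step 19 deliver 0→4: —
step 20 deliver 1→4: —
step 21 deliver 0→2: —
step 22 deliver 0→2: —
step 23 propose(3,'x'): —
step 24 deliver 3→0: —
step 25 deliver 0→3: —
step 26 deliver 3→1: —
step 27 deliver 1→3: —
step 28 deliver 0→1: —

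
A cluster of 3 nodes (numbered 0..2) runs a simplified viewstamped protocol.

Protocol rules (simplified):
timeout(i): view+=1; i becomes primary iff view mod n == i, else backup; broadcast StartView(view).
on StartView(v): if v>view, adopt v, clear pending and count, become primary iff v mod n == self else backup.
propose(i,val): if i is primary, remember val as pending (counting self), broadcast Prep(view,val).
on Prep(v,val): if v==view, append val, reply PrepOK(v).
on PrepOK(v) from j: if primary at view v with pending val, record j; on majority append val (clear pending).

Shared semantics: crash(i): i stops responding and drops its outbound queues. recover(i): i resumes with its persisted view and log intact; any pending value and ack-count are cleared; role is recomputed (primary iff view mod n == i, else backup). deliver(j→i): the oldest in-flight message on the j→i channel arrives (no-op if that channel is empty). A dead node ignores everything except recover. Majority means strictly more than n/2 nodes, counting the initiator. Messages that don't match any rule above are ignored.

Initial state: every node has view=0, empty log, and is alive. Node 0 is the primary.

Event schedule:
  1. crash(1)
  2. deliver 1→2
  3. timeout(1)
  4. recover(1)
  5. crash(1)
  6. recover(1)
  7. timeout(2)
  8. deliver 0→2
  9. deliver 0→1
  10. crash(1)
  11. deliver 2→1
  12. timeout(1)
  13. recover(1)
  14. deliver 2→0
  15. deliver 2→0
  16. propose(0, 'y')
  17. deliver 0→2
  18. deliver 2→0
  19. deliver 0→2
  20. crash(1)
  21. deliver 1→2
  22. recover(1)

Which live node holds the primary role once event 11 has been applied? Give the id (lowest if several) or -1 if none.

e1 crash(1): 1[✗back,v=0,-]
e2 deliver 1→2: ·
e3 timeout(1): ·
e4 recover(1): 1[back,v=0,-]
e5 crash(1): 1[✗back,v=0,-]
e6 recover(1): 1[back,v=0,-]
e7 timeout(2): 2[back,v=1,-]
e8 deliver 0→2: ·
e9 deliver 0→1: ·
e10 crash(1): 1[✗back,v=0,-]
e11 deliver 2→1: ·

0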